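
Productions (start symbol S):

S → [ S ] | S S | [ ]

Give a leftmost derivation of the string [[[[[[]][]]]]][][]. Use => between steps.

S => SS   [S → S S]
SS => SSS   [S → S S]
SSS => [S]SS   [S → [ S ]]
[S]SS => [[S]]SS   [S → [ S ]]
[[S]]SS => [[[S]]]SS   [S → [ S ]]
[[[S]]]SS => [[[[S]]]]SS   [S → [ S ]]
[[[[S]]]]SS => [[[[SS]]]]SS   [S → S S]
[[[[SS]]]]SS => [[[[[S]S]]]]SS   [S → [ S ]]
[[[[[S]S]]]]SS => [[[[[[]]S]]]]SS   [S → [ ]]
[[[[[[]]S]]]]SS => [[[[[[]][]]]]]SS   [S → [ ]]
[[[[[[]][]]]]]SS => [[[[[[]][]]]]][]S   [S → [ ]]
[[[[[[]][]]]]][]S => [[[[[[]][]]]]][][]   [S → [ ]]

S => SS => SSS => [S]SS => [[S]]SS => [[[S]]]SS => [[[[S]]]]SS => [[[[SS]]]]SS => [[[[[S]S]]]]SS => [[[[[[]]S]]]]SS => [[[[[[]][]]]]]SS => [[[[[[]][]]]]][]S => [[[[[[]][]]]]][][]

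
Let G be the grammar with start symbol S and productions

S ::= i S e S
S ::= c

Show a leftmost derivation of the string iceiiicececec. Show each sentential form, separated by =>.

S => iSeS => iceS => iceiSeS => iceiiSeSeS => iceiiiSeSeSeS => iceiiiceSeSeS => iceiiiceceSeS => iceiiicececeS => iceiiicececec

S => iSeS   [S ::= i S e S]
iSeS => iceS   [S ::= c]
iceS => iceiSeS   [S ::= i S e S]
iceiSeS => iceiiSeSeS   [S ::= i S e S]
iceiiSeSeS => iceiiiSeSeSeS   [S ::= i S e S]
iceiiiSeSeSeS => iceiiiceSeSeS   [S ::= c]
iceiiiceSeSeS => iceiiiceceSeS   [S ::= c]
iceiiiceceSeS => iceiiicececeS   [S ::= c]
iceiiicececeS => iceiiicececec   [S ::= c]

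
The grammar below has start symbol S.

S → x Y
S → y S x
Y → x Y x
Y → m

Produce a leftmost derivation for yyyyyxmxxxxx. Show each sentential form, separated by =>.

S=>ySx=>yySxx=>yyySxxx=>yyyySxxxx=>yyyyySxxxxx=>yyyyyxYxxxxx=>yyyyyxmxxxxx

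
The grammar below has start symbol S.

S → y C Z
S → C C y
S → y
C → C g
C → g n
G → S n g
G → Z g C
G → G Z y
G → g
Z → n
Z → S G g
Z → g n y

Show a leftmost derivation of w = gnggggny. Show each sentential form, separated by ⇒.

S⇒CCy⇒CgCy⇒CggCy⇒CgggCy⇒gngggCy⇒gnggggny

S ⇒ CCy   [S → C C y]
CCy ⇒ CgCy   [C → C g]
CgCy ⇒ CggCy   [C → C g]
CggCy ⇒ CgggCy   [C → C g]
CgggCy ⇒ gngggCy   [C → g n]
gngggCy ⇒ gnggggny   [C → g n]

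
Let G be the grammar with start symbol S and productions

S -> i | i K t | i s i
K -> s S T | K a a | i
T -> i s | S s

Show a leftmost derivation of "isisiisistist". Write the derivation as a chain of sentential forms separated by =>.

S => iKt   [S -> i K t]
iKt => isSTt   [K -> s S T]
isSTt => isiKtTt   [S -> i K t]
isiKtTt => isisSTtTt   [K -> s S T]
isisSTtTt => isisiTtTt   [S -> i]
isisiTtTt => isisiSstTt   [T -> S s]
isisiSstTt => isisiisistTt   [S -> i s i]
isisiisistTt => isisiisistist   [T -> i s]

S => iKt => isSTt => isiKtTt => isisSTtTt => isisiTtTt => isisiSstTt => isisiisistTt => isisiisistist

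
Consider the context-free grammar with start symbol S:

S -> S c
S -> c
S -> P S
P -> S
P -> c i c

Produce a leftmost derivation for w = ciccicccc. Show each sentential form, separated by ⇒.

S ⇒ PS ⇒ cicS ⇒ cicSc ⇒ cicPSc ⇒ cicSSc ⇒ cicPSSc ⇒ ciccicSSc ⇒ cicciccSc ⇒ ciccicccc

S ⇒ PS   [S -> P S]
PS ⇒ cicS   [P -> c i c]
cicS ⇒ cicSc   [S -> S c]
cicSc ⇒ cicPSc   [S -> P S]
cicPSc ⇒ cicSSc   [P -> S]
cicSSc ⇒ cicPSSc   [S -> P S]
cicPSSc ⇒ ciccicSSc   [P -> c i c]
ciccicSSc ⇒ cicciccSc   [S -> c]
cicciccSc ⇒ ciccicccc   [S -> c]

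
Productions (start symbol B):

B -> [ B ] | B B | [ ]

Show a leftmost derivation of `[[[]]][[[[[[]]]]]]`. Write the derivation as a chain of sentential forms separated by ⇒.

B ⇒ BB   [B -> B B]
BB ⇒ [B]B   [B -> [ B ]]
[B]B ⇒ [[B]]B   [B -> [ B ]]
[[B]]B ⇒ [[[]]]B   [B -> [ ]]
[[[]]]B ⇒ [[[]]][B]   [B -> [ B ]]
[[[]]][B] ⇒ [[[]]][[B]]   [B -> [ B ]]
[[[]]][[B]] ⇒ [[[]]][[[B]]]   [B -> [ B ]]
[[[]]][[[B]]] ⇒ [[[]]][[[[B]]]]   [B -> [ B ]]
[[[]]][[[[B]]]] ⇒ [[[]]][[[[[B]]]]]   [B -> [ B ]]
[[[]]][[[[[B]]]]] ⇒ [[[]]][[[[[[]]]]]]   [B -> [ ]]

B ⇒ BB ⇒ [B]B ⇒ [[B]]B ⇒ [[[]]]B ⇒ [[[]]][B] ⇒ [[[]]][[B]] ⇒ [[[]]][[[B]]] ⇒ [[[]]][[[[B]]]] ⇒ [[[]]][[[[[B]]]]] ⇒ [[[]]][[[[[[]]]]]]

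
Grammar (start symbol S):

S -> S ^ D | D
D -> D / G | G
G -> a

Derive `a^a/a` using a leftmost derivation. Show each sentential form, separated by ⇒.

S⇒S^D⇒D^D⇒G^D⇒a^D⇒a^D/G⇒a^G/G⇒a^a/G⇒a^a/a

S ⇒ S^D   [S -> S ^ D]
S^D ⇒ D^D   [S -> D]
D^D ⇒ G^D   [D -> G]
G^D ⇒ a^D   [G -> a]
a^D ⇒ a^D/G   [D -> D / G]
a^D/G ⇒ a^G/G   [D -> G]
a^G/G ⇒ a^a/G   [G -> a]
a^a/G ⇒ a^a/a   [G -> a]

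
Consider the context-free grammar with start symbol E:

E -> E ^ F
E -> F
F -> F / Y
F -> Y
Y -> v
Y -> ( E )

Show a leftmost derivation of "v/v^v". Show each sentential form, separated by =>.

E => E^F => F^F => F/Y^F => Y/Y^F => v/Y^F => v/v^F => v/v^Y => v/v^v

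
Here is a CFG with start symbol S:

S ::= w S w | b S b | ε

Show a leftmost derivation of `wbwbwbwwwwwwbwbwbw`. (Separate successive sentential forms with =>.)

S => wSw   [S ::= w S w]
wSw => wbSbw   [S ::= b S b]
wbSbw => wbwSwbw   [S ::= w S w]
wbwSwbw => wbwbSbwbw   [S ::= b S b]
wbwbSbwbw => wbwbwSwbwbw   [S ::= w S w]
wbwbwSwbwbw => wbwbwbSbwbwbw   [S ::= b S b]
wbwbwbSbwbwbw => wbwbwbwSwbwbwbw   [S ::= w S w]
wbwbwbwSwbwbwbw => wbwbwbwwSwwbwbwbw   [S ::= w S w]
wbwbwbwwSwwbwbwbw => wbwbwbwwwSwwwbwbwbw   [S ::= w S w]
wbwbwbwwwSwwwbwbwbw => wbwbwbwwwwwwbwbwbw   [S ::= ε]

S=>wSw=>wbSbw=>wbwSwbw=>wbwbSbwbw=>wbwbwSwbwbw=>wbwbwbSbwbwbw=>wbwbwbwSwbwbwbw=>wbwbwbwwSwwbwbwbw=>wbwbwbwwwSwwwbwbwbw=>wbwbwbwwwwwwbwbwbw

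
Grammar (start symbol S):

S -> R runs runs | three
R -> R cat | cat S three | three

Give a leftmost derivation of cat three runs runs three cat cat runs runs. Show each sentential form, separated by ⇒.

S ⇒ R runs runs   [S -> R runs runs]
R runs runs ⇒ R cat runs runs   [R -> R cat]
R cat runs runs ⇒ R cat cat runs runs   [R -> R cat]
R cat cat runs runs ⇒ cat S three cat cat runs runs   [R -> cat S three]
cat S three cat cat runs runs ⇒ cat R runs runs three cat cat runs runs   [S -> R runs runs]
cat R runs runs three cat cat runs runs ⇒ cat three runs runs three cat cat runs runs   [R -> three]

S ⇒ R runs runs ⇒ R cat runs runs ⇒ R cat cat runs runs ⇒ cat S three cat cat runs runs ⇒ cat R runs runs three cat cat runs runs ⇒ cat three runs runs three cat cat runs runs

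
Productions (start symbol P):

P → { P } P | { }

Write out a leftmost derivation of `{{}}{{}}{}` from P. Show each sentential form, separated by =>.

P => {P}P => {{}}P => {{}}{P}P => {{}}{{}}P => {{}}{{}}{}

P => {P}P   [P → { P } P]
{P}P => {{}}P   [P → { }]
{{}}P => {{}}{P}P   [P → { P } P]
{{}}{P}P => {{}}{{}}P   [P → { }]
{{}}{{}}P => {{}}{{}}{}   [P → { }]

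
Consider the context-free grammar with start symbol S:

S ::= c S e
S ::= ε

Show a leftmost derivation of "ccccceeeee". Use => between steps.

S => cSe   [S ::= c S e]
cSe => ccSee   [S ::= c S e]
ccSee => cccSeee   [S ::= c S e]
cccSeee => ccccSeeee   [S ::= c S e]
ccccSeeee => cccccSeeeee   [S ::= c S e]
cccccSeeeee => ccccceeeee   [S ::= ε]

S=>cSe=>ccSee=>cccSeee=>ccccSeeee=>cccccSeeeee=>ccccceeeee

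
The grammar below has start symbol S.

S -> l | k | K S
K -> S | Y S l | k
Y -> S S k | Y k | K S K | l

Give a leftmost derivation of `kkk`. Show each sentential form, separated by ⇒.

S ⇒ KS ⇒ kS ⇒ kKS ⇒ kSS ⇒ kkS ⇒ kkk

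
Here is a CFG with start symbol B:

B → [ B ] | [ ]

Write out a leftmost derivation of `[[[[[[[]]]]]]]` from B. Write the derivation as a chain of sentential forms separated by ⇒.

B ⇒ [B] ⇒ [[B]] ⇒ [[[B]]] ⇒ [[[[B]]]] ⇒ [[[[[B]]]]] ⇒ [[[[[[B]]]]]] ⇒ [[[[[[[]]]]]]]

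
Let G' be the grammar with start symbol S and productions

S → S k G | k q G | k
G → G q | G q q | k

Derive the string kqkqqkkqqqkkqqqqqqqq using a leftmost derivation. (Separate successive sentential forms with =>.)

S => SkG   [S → S k G]
SkG => SkGkG   [S → S k G]
SkGkG => kqGkGkG   [S → k q G]
kqGkGkG => kqGqqkGkG   [G → G q q]
kqGqqkGkG => kqkqqkGkG   [G → k]
kqkqqkGkG => kqkqqkGqqkG   [G → G q q]
kqkqqkGqqkG => kqkqqkGqqqkG   [G → G q]
kqkqqkGqqqkG => kqkqqkkqqqkG   [G → k]
kqkqqkkqqqkG => kqkqqkkqqqkGq   [G → G q]
kqkqqkkqqqkGq => kqkqqkkqqqkGqqq   [G → G q q]
kqkqqkkqqqkGqqq => kqkqqkkqqqkGqqqqq   [G → G q q]
kqkqqkkqqqkGqqqqq => kqkqqkkqqqkGqqqqqq   [G → G q]
kqkqqkkqqqkGqqqqqq => kqkqqkkqqqkGqqqqqqqq   [G → G q q]
kqkqqkkqqqkGqqqqqqqq => kqkqqkkqqqkkqqqqqqqq   [G → k]

S => SkG => SkGkG => kqGkGkG => kqGqqkGkG => kqkqqkGkG => kqkqqkGqqkG => kqkqqkGqqqkG => kqkqqkkqqqkG => kqkqqkkqqqkGq => kqkqqkkqqqkGqqq => kqkqqkkqqqkGqqqqq => kqkqqkkqqqkGqqqqqq => kqkqqkkqqqkGqqqqqqqq => kqkqqkkqqqkkqqqqqqqq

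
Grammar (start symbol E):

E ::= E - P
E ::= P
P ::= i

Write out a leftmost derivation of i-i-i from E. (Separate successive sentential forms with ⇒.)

E⇒E-P⇒E-P-P⇒P-P-P⇒i-P-P⇒i-i-P⇒i-i-i

E ⇒ E-P   [E ::= E - P]
E-P ⇒ E-P-P   [E ::= E - P]
E-P-P ⇒ P-P-P   [E ::= P]
P-P-P ⇒ i-P-P   [P ::= i]
i-P-P ⇒ i-i-P   [P ::= i]
i-i-P ⇒ i-i-i   [P ::= i]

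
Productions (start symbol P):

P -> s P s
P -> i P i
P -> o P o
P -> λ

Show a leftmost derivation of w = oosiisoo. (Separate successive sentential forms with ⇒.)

P ⇒ oPo ⇒ ooPoo ⇒ oosPsoo ⇒ oosiPisoo ⇒ oosiisoo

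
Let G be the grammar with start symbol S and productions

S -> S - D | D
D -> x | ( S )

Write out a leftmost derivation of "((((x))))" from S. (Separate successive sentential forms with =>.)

S => D   [S -> D]
D => (S)   [D -> ( S )]
(S) => (D)   [S -> D]
(D) => ((S))   [D -> ( S )]
((S)) => ((D))   [S -> D]
((D)) => (((S)))   [D -> ( S )]
(((S))) => (((D)))   [S -> D]
(((D))) => ((((S))))   [D -> ( S )]
((((S)))) => ((((D))))   [S -> D]
((((D)))) => ((((x))))   [D -> x]

S => D => (S) => (D) => ((S)) => ((D)) => (((S))) => (((D))) => ((((S)))) => ((((D)))) => ((((x))))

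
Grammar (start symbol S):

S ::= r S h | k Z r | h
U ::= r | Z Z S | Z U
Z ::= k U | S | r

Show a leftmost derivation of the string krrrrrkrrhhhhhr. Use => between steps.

S => kZr => kSr => krShr => krrShhr => krrrShhhr => krrrrShhhhr => krrrrrShhhhhr => krrrrrkZrhhhhhr => krrrrrkrrhhhhhr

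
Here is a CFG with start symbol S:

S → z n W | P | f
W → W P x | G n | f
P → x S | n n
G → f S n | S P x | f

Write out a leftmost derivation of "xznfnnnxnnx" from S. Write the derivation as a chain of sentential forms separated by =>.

S=>P=>xS=>xznW=>xznWPx=>xznWPxPx=>xznGnPxPx=>xznfnPxPx=>xznfnnnxPx=>xznfnnnxnnx

S => P   [S → P]
P => xS   [P → x S]
xS => xznW   [S → z n W]
xznW => xznWPx   [W → W P x]
xznWPx => xznWPxPx   [W → W P x]
xznWPxPx => xznGnPxPx   [W → G n]
xznGnPxPx => xznfnPxPx   [G → f]
xznfnPxPx => xznfnnnxPx   [P → n n]
xznfnnnxPx => xznfnnnxnnx   [P → n n]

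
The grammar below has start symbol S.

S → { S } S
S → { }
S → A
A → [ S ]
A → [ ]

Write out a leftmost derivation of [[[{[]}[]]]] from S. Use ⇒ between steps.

S⇒A⇒[S]⇒[A]⇒[[S]]⇒[[A]]⇒[[[S]]]⇒[[[{S}S]]]⇒[[[{A}S]]]⇒[[[{[]}S]]]⇒[[[{[]}A]]]⇒[[[{[]}[]]]]

S ⇒ A   [S → A]
A ⇒ [S]   [A → [ S ]]
[S] ⇒ [A]   [S → A]
[A] ⇒ [[S]]   [A → [ S ]]
[[S]] ⇒ [[A]]   [S → A]
[[A]] ⇒ [[[S]]]   [A → [ S ]]
[[[S]]] ⇒ [[[{S}S]]]   [S → { S } S]
[[[{S}S]]] ⇒ [[[{A}S]]]   [S → A]
[[[{A}S]]] ⇒ [[[{[]}S]]]   [A → [ ]]
[[[{[]}S]]] ⇒ [[[{[]}A]]]   [S → A]
[[[{[]}A]]] ⇒ [[[{[]}[]]]]   [A → [ ]]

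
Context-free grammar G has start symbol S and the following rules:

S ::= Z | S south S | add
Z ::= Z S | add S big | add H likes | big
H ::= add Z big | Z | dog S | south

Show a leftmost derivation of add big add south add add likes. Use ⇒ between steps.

S ⇒ Z ⇒ add H likes ⇒ add Z likes ⇒ add Z S likes ⇒ add Z S S likes ⇒ add big S S likes ⇒ add big S south S S likes ⇒ add big add south S S likes ⇒ add big add south add S likes ⇒ add big add south add add likes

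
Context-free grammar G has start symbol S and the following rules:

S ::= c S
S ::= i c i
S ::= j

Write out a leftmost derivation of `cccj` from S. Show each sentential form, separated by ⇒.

S ⇒ cS ⇒ ccS ⇒ cccS ⇒ cccj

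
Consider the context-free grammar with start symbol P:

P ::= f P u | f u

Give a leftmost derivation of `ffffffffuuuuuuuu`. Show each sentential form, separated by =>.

P => fPu => ffPuu => fffPuuu => ffffPuuuu => fffffPuuuuu => ffffffPuuuuuu => fffffffPuuuuuuu => ffffffffuuuuuuuu

P => fPu   [P ::= f P u]
fPu => ffPuu   [P ::= f P u]
ffPuu => fffPuuu   [P ::= f P u]
fffPuuu => ffffPuuuu   [P ::= f P u]
ffffPuuuu => fffffPuuuuu   [P ::= f P u]
fffffPuuuuu => ffffffPuuuuuu   [P ::= f P u]
ffffffPuuuuuu => fffffffPuuuuuuu   [P ::= f P u]
fffffffPuuuuuuu => ffffffffuuuuuuuu   [P ::= f u]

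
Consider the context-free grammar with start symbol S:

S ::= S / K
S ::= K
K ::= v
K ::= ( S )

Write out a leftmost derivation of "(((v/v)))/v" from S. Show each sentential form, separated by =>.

S => S/K   [S ::= S / K]
S/K => K/K   [S ::= K]
K/K => (S)/K   [K ::= ( S )]
(S)/K => (K)/K   [S ::= K]
(K)/K => ((S))/K   [K ::= ( S )]
((S))/K => ((K))/K   [S ::= K]
((K))/K => (((S)))/K   [K ::= ( S )]
(((S)))/K => (((S/K)))/K   [S ::= S / K]
(((S/K)))/K => (((K/K)))/K   [S ::= K]
(((K/K)))/K => (((v/K)))/K   [K ::= v]
(((v/K)))/K => (((v/v)))/K   [K ::= v]
(((v/v)))/K => (((v/v)))/v   [K ::= v]

S=>S/K=>K/K=>(S)/K=>(K)/K=>((S))/K=>((K))/K=>(((S)))/K=>(((S/K)))/K=>(((K/K)))/K=>(((v/K)))/K=>(((v/v)))/K=>(((v/v)))/v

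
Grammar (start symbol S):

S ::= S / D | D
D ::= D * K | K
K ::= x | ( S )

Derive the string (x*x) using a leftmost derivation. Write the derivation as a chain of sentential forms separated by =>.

S => D => K => (S) => (D) => (D*K) => (K*K) => (x*K) => (x*x)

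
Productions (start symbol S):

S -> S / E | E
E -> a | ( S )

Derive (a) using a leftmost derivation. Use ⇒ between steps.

S ⇒ E ⇒ (S) ⇒ (E) ⇒ (a)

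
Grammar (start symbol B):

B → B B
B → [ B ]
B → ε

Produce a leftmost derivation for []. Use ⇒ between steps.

B ⇒ BB ⇒ BBB ⇒ BBBB ⇒ BBBBB ⇒ BBBBBB ⇒ [B]BBBBB ⇒ []BBBBB ⇒ []BBBB ⇒ []BBB ⇒ []BB ⇒ []B ⇒ []

B ⇒ BB   [B → B B]
BB ⇒ BBB   [B → B B]
BBB ⇒ BBBB   [B → B B]
BBBB ⇒ BBBBB   [B → B B]
BBBBB ⇒ BBBBBB   [B → B B]
BBBBBB ⇒ [B]BBBBB   [B → [ B ]]
[B]BBBBB ⇒ []BBBBB   [B → ε]
[]BBBBB ⇒ []BBBB   [B → ε]
[]BBBB ⇒ []BBB   [B → ε]
[]BBB ⇒ []BB   [B → ε]
[]BB ⇒ []B   [B → ε]
[]B ⇒ []   [B → ε]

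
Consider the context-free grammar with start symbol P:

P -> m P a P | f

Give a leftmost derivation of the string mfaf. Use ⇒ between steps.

P ⇒ mPaP ⇒ mfaP ⇒ mfaf

P ⇒ mPaP   [P -> m P a P]
mPaP ⇒ mfaP   [P -> f]
mfaP ⇒ mfaf   [P -> f]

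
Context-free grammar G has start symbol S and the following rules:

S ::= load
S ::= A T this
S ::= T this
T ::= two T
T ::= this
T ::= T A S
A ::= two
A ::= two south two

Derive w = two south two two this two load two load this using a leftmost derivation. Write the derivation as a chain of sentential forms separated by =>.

S => A T this   [S ::= A T this]
A T this => two south two T this   [A ::= two south two]
two south two T this => two south two two T this   [T ::= two T]
two south two two T this => two south two two T A S this   [T ::= T A S]
two south two two T A S this => two south two two T A S A S this   [T ::= T A S]
two south two two T A S A S this => two south two two this A S A S this   [T ::= this]
two south two two this A S A S this => two south two two this two S A S this   [A ::= two]
two south two two this two S A S this => two south two two this two load A S this   [S ::= load]
two south two two this two load A S this => two south two two this two load two S this   [A ::= two]
two south two two this two load two S this => two south two two this two load two load this   [S ::= load]

S => A T this => two south two T this => two south two two T this => two south two two T A S this => two south two two T A S A S this => two south two two this A S A S this => two south two two this two S A S this => two south two two this two load A S this => two south two two this two load two S this => two south two two this two load two load this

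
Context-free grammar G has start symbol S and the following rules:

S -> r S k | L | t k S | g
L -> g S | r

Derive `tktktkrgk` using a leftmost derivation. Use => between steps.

S => tkS => tktkS => tktktkS => tktktkrSk => tktktkrgk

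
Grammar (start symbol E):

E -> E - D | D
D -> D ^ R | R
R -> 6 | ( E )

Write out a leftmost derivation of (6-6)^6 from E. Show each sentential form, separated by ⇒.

E⇒D⇒D^R⇒R^R⇒(E)^R⇒(E-D)^R⇒(D-D)^R⇒(R-D)^R⇒(6-D)^R⇒(6-R)^R⇒(6-6)^R⇒(6-6)^6

E ⇒ D   [E -> D]
D ⇒ D^R   [D -> D ^ R]
D^R ⇒ R^R   [D -> R]
R^R ⇒ (E)^R   [R -> ( E )]
(E)^R ⇒ (E-D)^R   [E -> E - D]
(E-D)^R ⇒ (D-D)^R   [E -> D]
(D-D)^R ⇒ (R-D)^R   [D -> R]
(R-D)^R ⇒ (6-D)^R   [R -> 6]
(6-D)^R ⇒ (6-R)^R   [D -> R]
(6-R)^R ⇒ (6-6)^R   [R -> 6]
(6-6)^R ⇒ (6-6)^6   [R -> 6]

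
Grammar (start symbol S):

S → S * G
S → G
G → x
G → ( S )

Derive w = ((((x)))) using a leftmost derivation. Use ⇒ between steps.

S ⇒ G ⇒ (S) ⇒ (G) ⇒ ((S)) ⇒ ((G)) ⇒ (((S))) ⇒ (((G))) ⇒ ((((S)))) ⇒ ((((G)))) ⇒ ((((x))))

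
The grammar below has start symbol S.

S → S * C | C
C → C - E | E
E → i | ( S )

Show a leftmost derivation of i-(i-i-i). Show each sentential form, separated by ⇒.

S ⇒ C ⇒ C-E ⇒ E-E ⇒ i-E ⇒ i-(S) ⇒ i-(C) ⇒ i-(C-E) ⇒ i-(C-E-E) ⇒ i-(E-E-E) ⇒ i-(i-E-E) ⇒ i-(i-i-E) ⇒ i-(i-i-i)

S ⇒ C   [S → C]
C ⇒ C-E   [C → C - E]
C-E ⇒ E-E   [C → E]
E-E ⇒ i-E   [E → i]
i-E ⇒ i-(S)   [E → ( S )]
i-(S) ⇒ i-(C)   [S → C]
i-(C) ⇒ i-(C-E)   [C → C - E]
i-(C-E) ⇒ i-(C-E-E)   [C → C - E]
i-(C-E-E) ⇒ i-(E-E-E)   [C → E]
i-(E-E-E) ⇒ i-(i-E-E)   [E → i]
i-(i-E-E) ⇒ i-(i-i-E)   [E → i]
i-(i-i-E) ⇒ i-(i-i-i)   [E → i]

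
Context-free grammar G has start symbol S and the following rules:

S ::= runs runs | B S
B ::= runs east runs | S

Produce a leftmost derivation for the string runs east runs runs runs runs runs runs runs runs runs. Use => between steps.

S => B S   [S ::= B S]
B S => runs east runs S   [B ::= runs east runs]
runs east runs S => runs east runs B S   [S ::= B S]
runs east runs B S => runs east runs S S   [B ::= S]
runs east runs S S => runs east runs B S S   [S ::= B S]
runs east runs B S S => runs east runs S S S   [B ::= S]
runs east runs S S S => runs east runs B S S S   [S ::= B S]
runs east runs B S S S => runs east runs S S S S   [B ::= S]
runs east runs S S S S => runs east runs runs runs S S S   [S ::= runs runs]
runs east runs runs runs S S S => runs east runs runs runs runs runs S S   [S ::= runs runs]
runs east runs runs runs runs runs S S => runs east runs runs runs runs runs runs runs S   [S ::= runs runs]
runs east runs runs runs runs runs runs runs S => runs east runs runs runs runs runs runs runs runs runs   [S ::= runs runs]

S => B S => runs east runs S => runs east runs B S => runs east runs S S => runs east runs B S S => runs east runs S S S => runs east runs B S S S => runs east runs S S S S => runs east runs runs runs S S S => runs east runs runs runs runs runs S S => runs east runs runs runs runs runs runs runs S => runs east runs runs runs runs runs runs runs runs runs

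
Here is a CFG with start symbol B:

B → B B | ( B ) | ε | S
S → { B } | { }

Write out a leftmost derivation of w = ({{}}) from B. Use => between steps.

B => (B)   [B → ( B )]
(B) => (S)   [B → S]
(S) => ({B})   [S → { B }]
({B}) => ({S})   [B → S]
({S}) => ({{}})   [S → { }]

B => (B) => (S) => ({B}) => ({S}) => ({{}})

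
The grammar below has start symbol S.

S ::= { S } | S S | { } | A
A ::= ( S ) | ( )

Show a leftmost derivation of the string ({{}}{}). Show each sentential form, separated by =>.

S => A => (S) => (SS) => ({S}S) => ({{}}S) => ({{}}{})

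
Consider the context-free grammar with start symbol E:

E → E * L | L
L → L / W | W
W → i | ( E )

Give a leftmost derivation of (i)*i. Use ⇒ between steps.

E ⇒ E*L   [E → E * L]
E*L ⇒ L*L   [E → L]
L*L ⇒ W*L   [L → W]
W*L ⇒ (E)*L   [W → ( E )]
(E)*L ⇒ (L)*L   [E → L]
(L)*L ⇒ (W)*L   [L → W]
(W)*L ⇒ (i)*L   [W → i]
(i)*L ⇒ (i)*W   [L → W]
(i)*W ⇒ (i)*i   [W → i]

E⇒E*L⇒L*L⇒W*L⇒(E)*L⇒(L)*L⇒(W)*L⇒(i)*L⇒(i)*W⇒(i)*i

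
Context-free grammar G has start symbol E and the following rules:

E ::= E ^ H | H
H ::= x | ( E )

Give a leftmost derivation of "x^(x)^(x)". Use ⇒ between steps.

E ⇒ E^H   [E ::= E ^ H]
E^H ⇒ E^H^H   [E ::= E ^ H]
E^H^H ⇒ H^H^H   [E ::= H]
H^H^H ⇒ x^H^H   [H ::= x]
x^H^H ⇒ x^(E)^H   [H ::= ( E )]
x^(E)^H ⇒ x^(H)^H   [E ::= H]
x^(H)^H ⇒ x^(x)^H   [H ::= x]
x^(x)^H ⇒ x^(x)^(E)   [H ::= ( E )]
x^(x)^(E) ⇒ x^(x)^(H)   [E ::= H]
x^(x)^(H) ⇒ x^(x)^(x)   [H ::= x]

E ⇒ E^H ⇒ E^H^H ⇒ H^H^H ⇒ x^H^H ⇒ x^(E)^H ⇒ x^(H)^H ⇒ x^(x)^H ⇒ x^(x)^(E) ⇒ x^(x)^(H) ⇒ x^(x)^(x)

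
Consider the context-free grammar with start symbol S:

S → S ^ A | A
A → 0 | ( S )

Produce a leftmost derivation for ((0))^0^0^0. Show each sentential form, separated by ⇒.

S ⇒ S^A   [S → S ^ A]
S^A ⇒ S^A^A   [S → S ^ A]
S^A^A ⇒ S^A^A^A   [S → S ^ A]
S^A^A^A ⇒ A^A^A^A   [S → A]
A^A^A^A ⇒ (S)^A^A^A   [A → ( S )]
(S)^A^A^A ⇒ (A)^A^A^A   [S → A]
(A)^A^A^A ⇒ ((S))^A^A^A   [A → ( S )]
((S))^A^A^A ⇒ ((A))^A^A^A   [S → A]
((A))^A^A^A ⇒ ((0))^A^A^A   [A → 0]
((0))^A^A^A ⇒ ((0))^0^A^A   [A → 0]
((0))^0^A^A ⇒ ((0))^0^0^A   [A → 0]
((0))^0^0^A ⇒ ((0))^0^0^0   [A → 0]

S⇒S^A⇒S^A^A⇒S^A^A^A⇒A^A^A^A⇒(S)^A^A^A⇒(A)^A^A^A⇒((S))^A^A^A⇒((A))^A^A^A⇒((0))^A^A^A⇒((0))^0^A^A⇒((0))^0^0^A⇒((0))^0^0^0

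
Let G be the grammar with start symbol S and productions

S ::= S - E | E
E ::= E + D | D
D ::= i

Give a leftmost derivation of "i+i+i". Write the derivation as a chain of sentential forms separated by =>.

S => E => E+D => E+D+D => D+D+D => i+D+D => i+i+D => i+i+i

S => E   [S ::= E]
E => E+D   [E ::= E + D]
E+D => E+D+D   [E ::= E + D]
E+D+D => D+D+D   [E ::= D]
D+D+D => i+D+D   [D ::= i]
i+D+D => i+i+D   [D ::= i]
i+i+D => i+i+i   [D ::= i]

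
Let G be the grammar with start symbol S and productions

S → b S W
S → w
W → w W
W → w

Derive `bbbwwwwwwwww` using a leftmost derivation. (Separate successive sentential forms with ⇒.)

S ⇒ bSW   [S → b S W]
bSW ⇒ bbSWW   [S → b S W]
bbSWW ⇒ bbbSWWW   [S → b S W]
bbbSWWW ⇒ bbbwWWW   [S → w]
bbbwWWW ⇒ bbbwwWWW   [W → w W]
bbbwwWWW ⇒ bbbwwwWWW   [W → w W]
bbbwwwWWW ⇒ bbbwwwwWW   [W → w]
bbbwwwwWW ⇒ bbbwwwwwW   [W → w]
bbbwwwwwW ⇒ bbbwwwwwwW   [W → w W]
bbbwwwwwwW ⇒ bbbwwwwwwwW   [W → w W]
bbbwwwwwwwW ⇒ bbbwwwwwwwwW   [W → w W]
bbbwwwwwwwwW ⇒ bbbwwwwwwwww   [W → w]

S ⇒ bSW ⇒ bbSWW ⇒ bbbSWWW ⇒ bbbwWWW ⇒ bbbwwWWW ⇒ bbbwwwWWW ⇒ bbbwwwwWW ⇒ bbbwwwwwW ⇒ bbbwwwwwwW ⇒ bbbwwwwwwwW ⇒ bbbwwwwwwwwW ⇒ bbbwwwwwwwww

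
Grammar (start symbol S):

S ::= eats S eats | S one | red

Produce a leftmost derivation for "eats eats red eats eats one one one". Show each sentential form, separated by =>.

S => S one => S one one => S one one one => eats S eats one one one => eats eats S eats eats one one one => eats eats red eats eats one one one

S => S one   [S ::= S one]
S one => S one one   [S ::= S one]
S one one => S one one one   [S ::= S one]
S one one one => eats S eats one one one   [S ::= eats S eats]
eats S eats one one one => eats eats S eats eats one one one   [S ::= eats S eats]
eats eats S eats eats one one one => eats eats red eats eats one one one   [S ::= red]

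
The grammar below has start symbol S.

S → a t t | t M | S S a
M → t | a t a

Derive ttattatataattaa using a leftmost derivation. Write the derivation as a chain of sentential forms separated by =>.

S=>SSa=>SSaSa=>tMSaSa=>ttSaSa=>ttattaSa=>ttattaSSaa=>ttattatMSaa=>ttattatataSaa=>ttattatataattaa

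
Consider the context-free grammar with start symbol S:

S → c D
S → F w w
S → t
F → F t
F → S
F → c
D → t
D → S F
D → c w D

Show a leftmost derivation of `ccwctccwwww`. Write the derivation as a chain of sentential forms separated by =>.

S => Fww => Sww => cDww => ccwDww => ccwSFww => ccwcDFww => ccwcSFFww => ccwctFFww => ccwctcFww => ccwctcSww => ccwctcFwwww => ccwctccwwww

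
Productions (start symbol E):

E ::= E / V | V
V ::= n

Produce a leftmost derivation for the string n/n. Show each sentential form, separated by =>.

E => E/V => V/V => n/V => n/n

E => E/V   [E ::= E / V]
E/V => V/V   [E ::= V]
V/V => n/V   [V ::= n]
n/V => n/n   [V ::= n]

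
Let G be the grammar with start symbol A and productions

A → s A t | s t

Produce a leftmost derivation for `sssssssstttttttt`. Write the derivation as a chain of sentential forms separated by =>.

A => sAt   [A → s A t]
sAt => ssAtt   [A → s A t]
ssAtt => sssAttt   [A → s A t]
sssAttt => ssssAtttt   [A → s A t]
ssssAtttt => sssssAttttt   [A → s A t]
sssssAttttt => ssssssAtttttt   [A → s A t]
ssssssAtttttt => sssssssAttttttt   [A → s A t]
sssssssAttttttt => sssssssstttttttt   [A → s t]

A => sAt => ssAtt => sssAttt => ssssAtttt => sssssAttttt => ssssssAtttttt => sssssssAttttttt => sssssssstttttttt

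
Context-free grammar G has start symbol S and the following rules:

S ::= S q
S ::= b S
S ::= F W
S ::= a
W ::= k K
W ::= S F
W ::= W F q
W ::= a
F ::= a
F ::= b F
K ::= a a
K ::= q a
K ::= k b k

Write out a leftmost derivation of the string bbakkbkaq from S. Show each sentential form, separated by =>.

S => FW   [S ::= F W]
FW => bFW   [F ::= b F]
bFW => bbFW   [F ::= b F]
bbFW => bbaW   [F ::= a]
bbaW => bbaWFq   [W ::= W F q]
bbaWFq => bbakKFq   [W ::= k K]
bbakKFq => bbakkbkFq   [K ::= k b k]
bbakkbkFq => bbakkbkaq   [F ::= a]

S => FW => bFW => bbFW => bbaW => bbaWFq => bbakKFq => bbakkbkFq => bbakkbkaq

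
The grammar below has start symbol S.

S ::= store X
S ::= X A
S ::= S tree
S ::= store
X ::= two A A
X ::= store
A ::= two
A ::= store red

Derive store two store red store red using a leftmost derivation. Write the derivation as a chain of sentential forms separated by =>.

S => store X => store two A A => store two store red A => store two store red store red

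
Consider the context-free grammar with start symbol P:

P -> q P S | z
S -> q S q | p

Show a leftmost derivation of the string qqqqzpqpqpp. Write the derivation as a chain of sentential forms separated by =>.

P => qPS => qqPSS => qqqPSSS => qqqqPSSSS => qqqqzSSSS => qqqqzpSSS => qqqqzpqSqSS => qqqqzpqpqSS => qqqqzpqpqpS => qqqqzpqpqpp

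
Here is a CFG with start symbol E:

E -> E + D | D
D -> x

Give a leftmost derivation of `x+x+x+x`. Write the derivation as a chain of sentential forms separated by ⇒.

E ⇒ E+D ⇒ E+D+D ⇒ E+D+D+D ⇒ D+D+D+D ⇒ x+D+D+D ⇒ x+x+D+D ⇒ x+x+x+D ⇒ x+x+x+x

E ⇒ E+D   [E -> E + D]
E+D ⇒ E+D+D   [E -> E + D]
E+D+D ⇒ E+D+D+D   [E -> E + D]
E+D+D+D ⇒ D+D+D+D   [E -> D]
D+D+D+D ⇒ x+D+D+D   [D -> x]
x+D+D+D ⇒ x+x+D+D   [D -> x]
x+x+D+D ⇒ x+x+x+D   [D -> x]
x+x+x+D ⇒ x+x+x+x   [D -> x]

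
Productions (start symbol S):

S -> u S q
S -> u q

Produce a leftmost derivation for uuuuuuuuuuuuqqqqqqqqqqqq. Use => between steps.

S => uSq => uuSqq => uuuSqqq => uuuuSqqqq => uuuuuSqqqqq => uuuuuuSqqqqqq => uuuuuuuSqqqqqqq => uuuuuuuuSqqqqqqqq => uuuuuuuuuSqqqqqqqqq => uuuuuuuuuuSqqqqqqqqqq => uuuuuuuuuuuSqqqqqqqqqqq => uuuuuuuuuuuuqqqqqqqqqqqq

S => uSq   [S -> u S q]
uSq => uuSqq   [S -> u S q]
uuSqq => uuuSqqq   [S -> u S q]
uuuSqqq => uuuuSqqqq   [S -> u S q]
uuuuSqqqq => uuuuuSqqqqq   [S -> u S q]
uuuuuSqqqqq => uuuuuuSqqqqqq   [S -> u S q]
uuuuuuSqqqqqq => uuuuuuuSqqqqqqq   [S -> u S q]
uuuuuuuSqqqqqqq => uuuuuuuuSqqqqqqqq   [S -> u S q]
uuuuuuuuSqqqqqqqq => uuuuuuuuuSqqqqqqqqq   [S -> u S q]
uuuuuuuuuSqqqqqqqqq => uuuuuuuuuuSqqqqqqqqqq   [S -> u S q]
uuuuuuuuuuSqqqqqqqqqq => uuuuuuuuuuuSqqqqqqqqqqq   [S -> u S q]
uuuuuuuuuuuSqqqqqqqqqqq => uuuuuuuuuuuuqqqqqqqqqqqq   [S -> u q]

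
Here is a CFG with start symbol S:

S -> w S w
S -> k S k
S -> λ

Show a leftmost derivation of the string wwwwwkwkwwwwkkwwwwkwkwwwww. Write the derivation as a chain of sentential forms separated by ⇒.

S⇒wSw⇒wwSww⇒wwwSwww⇒wwwwSwwww⇒wwwwwSwwwww⇒wwwwwkSkwwwww⇒wwwwwkwSwkwwwww⇒wwwwwkwkSkwkwwwww⇒wwwwwkwkwSwkwkwwwww⇒wwwwwkwkwwSwwkwkwwwww⇒wwwwwkwkwwwSwwwkwkwwwww⇒wwwwwkwkwwwwSwwwwkwkwwwww⇒wwwwwkwkwwwwkSkwwwwkwkwwwww⇒wwwwwkwkwwwwkkwwwwkwkwwwww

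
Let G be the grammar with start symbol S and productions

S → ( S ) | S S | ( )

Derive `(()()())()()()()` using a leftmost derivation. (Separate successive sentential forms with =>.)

S => SS => SSS => SSSS => SSSSS => (S)SSSS => (SS)SSSS => (SSS)SSSS => (()SS)SSSS => (()()S)SSSS => (()()())SSSS => (()()())()SSS => (()()())()()SS => (()()())()()()S => (()()())()()()()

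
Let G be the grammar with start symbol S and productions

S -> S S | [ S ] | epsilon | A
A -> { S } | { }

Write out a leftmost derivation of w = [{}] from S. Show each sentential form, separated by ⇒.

S⇒SS⇒SSS⇒[S]SS⇒[A]SS⇒[{}]SS⇒[{}]S⇒[{}]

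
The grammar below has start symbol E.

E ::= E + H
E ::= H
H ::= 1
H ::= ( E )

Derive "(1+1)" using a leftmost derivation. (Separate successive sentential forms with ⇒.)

E ⇒ H ⇒ (E) ⇒ (E+H) ⇒ (H+H) ⇒ (1+H) ⇒ (1+1)

E ⇒ H   [E ::= H]
H ⇒ (E)   [H ::= ( E )]
(E) ⇒ (E+H)   [E ::= E + H]
(E+H) ⇒ (H+H)   [E ::= H]
(H+H) ⇒ (1+H)   [H ::= 1]
(1+H) ⇒ (1+1)   [H ::= 1]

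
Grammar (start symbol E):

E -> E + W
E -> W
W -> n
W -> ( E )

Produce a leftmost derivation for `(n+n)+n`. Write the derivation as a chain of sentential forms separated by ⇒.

E ⇒ E+W ⇒ W+W ⇒ (E)+W ⇒ (E+W)+W ⇒ (W+W)+W ⇒ (n+W)+W ⇒ (n+n)+W ⇒ (n+n)+n

E ⇒ E+W   [E -> E + W]
E+W ⇒ W+W   [E -> W]
W+W ⇒ (E)+W   [W -> ( E )]
(E)+W ⇒ (E+W)+W   [E -> E + W]
(E+W)+W ⇒ (W+W)+W   [E -> W]
(W+W)+W ⇒ (n+W)+W   [W -> n]
(n+W)+W ⇒ (n+n)+W   [W -> n]
(n+n)+W ⇒ (n+n)+n   [W -> n]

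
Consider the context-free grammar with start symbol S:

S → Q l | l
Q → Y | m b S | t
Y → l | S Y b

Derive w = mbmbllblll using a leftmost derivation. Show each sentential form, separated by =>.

S => Ql => mbSl => mbQll => mbmbSll => mbmbQlll => mbmbYlll => mbmbSYblll => mbmblYblll => mbmbllblll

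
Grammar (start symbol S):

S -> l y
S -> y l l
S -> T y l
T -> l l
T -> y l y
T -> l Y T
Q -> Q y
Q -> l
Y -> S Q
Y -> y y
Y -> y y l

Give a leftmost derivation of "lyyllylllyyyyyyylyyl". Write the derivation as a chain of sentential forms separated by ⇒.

S ⇒ Tyl ⇒ lYTyl ⇒ lyylTyl ⇒ lyyllYTyl ⇒ lyyllSQTyl ⇒ lyyllyllQTyl ⇒ lyyllyllQyTyl ⇒ lyyllyllQyyTyl ⇒ lyyllyllQyyyTyl ⇒ lyyllyllQyyyyTyl ⇒ lyyllyllQyyyyyTyl ⇒ lyyllyllQyyyyyyTyl ⇒ lyyllylllyyyyyyTyl ⇒ lyyllylllyyyyyyylyyl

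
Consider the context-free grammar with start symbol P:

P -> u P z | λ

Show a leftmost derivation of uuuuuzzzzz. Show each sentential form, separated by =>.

P => uPz   [P -> u P z]
uPz => uuPzz   [P -> u P z]
uuPzz => uuuPzzz   [P -> u P z]
uuuPzzz => uuuuPzzzz   [P -> u P z]
uuuuPzzzz => uuuuuPzzzzz   [P -> u P z]
uuuuuPzzzzz => uuuuuzzzzz   [P -> λ]

P=>uPz=>uuPzz=>uuuPzzz=>uuuuPzzzz=>uuuuuPzzzzz=>uuuuuzzzzz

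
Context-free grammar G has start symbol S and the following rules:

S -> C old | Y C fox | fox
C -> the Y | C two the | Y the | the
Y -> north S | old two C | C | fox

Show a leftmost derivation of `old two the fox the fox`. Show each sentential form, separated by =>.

S => Y C fox   [S -> Y C fox]
Y C fox => old two C C fox   [Y -> old two C]
old two C C fox => old two the Y C fox   [C -> the Y]
old two the Y C fox => old two the fox C fox   [Y -> fox]
old two the fox C fox => old two the fox the fox   [C -> the]

S => Y C fox => old two C C fox => old two the Y C fox => old two the fox C fox => old two the fox the fox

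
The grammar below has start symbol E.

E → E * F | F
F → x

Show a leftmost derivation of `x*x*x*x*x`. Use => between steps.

E => E*F => E*F*F => E*F*F*F => E*F*F*F*F => F*F*F*F*F => x*F*F*F*F => x*x*F*F*F => x*x*x*F*F => x*x*x*x*F => x*x*x*x*x

E => E*F   [E → E * F]
E*F => E*F*F   [E → E * F]
E*F*F => E*F*F*F   [E → E * F]
E*F*F*F => E*F*F*F*F   [E → E * F]
E*F*F*F*F => F*F*F*F*F   [E → F]
F*F*F*F*F => x*F*F*F*F   [F → x]
x*F*F*F*F => x*x*F*F*F   [F → x]
x*x*F*F*F => x*x*x*F*F   [F → x]
x*x*x*F*F => x*x*x*x*F   [F → x]
x*x*x*x*F => x*x*x*x*x   [F → x]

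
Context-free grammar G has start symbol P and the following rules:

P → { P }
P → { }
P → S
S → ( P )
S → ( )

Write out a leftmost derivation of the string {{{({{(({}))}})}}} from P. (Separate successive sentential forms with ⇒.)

P ⇒ {P}   [P → { P }]
{P} ⇒ {{P}}   [P → { P }]
{{P}} ⇒ {{{P}}}   [P → { P }]
{{{P}}} ⇒ {{{S}}}   [P → S]
{{{S}}} ⇒ {{{(P)}}}   [S → ( P )]
{{{(P)}}} ⇒ {{{({P})}}}   [P → { P }]
{{{({P})}}} ⇒ {{{({{P}})}}}   [P → { P }]
{{{({{P}})}}} ⇒ {{{({{S}})}}}   [P → S]
{{{({{S}})}}} ⇒ {{{({{(P)}})}}}   [S → ( P )]
{{{({{(P)}})}}} ⇒ {{{({{(S)}})}}}   [P → S]
{{{({{(S)}})}}} ⇒ {{{({{((P))}})}}}   [S → ( P )]
{{{({{((P))}})}}} ⇒ {{{({{(({}))}})}}}   [P → { }]

P ⇒ {P} ⇒ {{P}} ⇒ {{{P}}} ⇒ {{{S}}} ⇒ {{{(P)}}} ⇒ {{{({P})}}} ⇒ {{{({{P}})}}} ⇒ {{{({{S}})}}} ⇒ {{{({{(P)}})}}} ⇒ {{{({{(S)}})}}} ⇒ {{{({{((P))}})}}} ⇒ {{{({{(({}))}})}}}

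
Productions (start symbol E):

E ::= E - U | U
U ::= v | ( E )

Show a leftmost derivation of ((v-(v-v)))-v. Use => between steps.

E => E-U => U-U => (E)-U => (U)-U => ((E))-U => ((E-U))-U => ((U-U))-U => ((v-U))-U => ((v-(E)))-U => ((v-(E-U)))-U => ((v-(U-U)))-U => ((v-(v-U)))-U => ((v-(v-v)))-U => ((v-(v-v)))-v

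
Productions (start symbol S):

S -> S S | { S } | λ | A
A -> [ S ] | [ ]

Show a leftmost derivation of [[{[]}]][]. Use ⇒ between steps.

S ⇒ SS   [S -> S S]
SS ⇒ AS   [S -> A]
AS ⇒ [S]S   [A -> [ S ]]
[S]S ⇒ [A]S   [S -> A]
[A]S ⇒ [[S]]S   [A -> [ S ]]
[[S]]S ⇒ [[{S}]]S   [S -> { S }]
[[{S}]]S ⇒ [[{A}]]S   [S -> A]
[[{A}]]S ⇒ [[{[]}]]S   [A -> [ ]]
[[{[]}]]S ⇒ [[{[]}]]A   [S -> A]
[[{[]}]]A ⇒ [[{[]}]][]   [A -> [ ]]

S ⇒ SS ⇒ AS ⇒ [S]S ⇒ [A]S ⇒ [[S]]S ⇒ [[{S}]]S ⇒ [[{A}]]S ⇒ [[{[]}]]S ⇒ [[{[]}]]A ⇒ [[{[]}]][]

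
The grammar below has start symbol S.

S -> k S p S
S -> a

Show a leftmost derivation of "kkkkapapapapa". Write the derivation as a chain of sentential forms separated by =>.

S => kSpS => kkSpSpS => kkkSpSpSpS => kkkkSpSpSpSpS => kkkkapSpSpSpS => kkkkapapSpSpS => kkkkapapapSpS => kkkkapapapapS => kkkkapapapapa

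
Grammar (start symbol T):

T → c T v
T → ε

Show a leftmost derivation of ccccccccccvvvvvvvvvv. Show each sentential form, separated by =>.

T => cTv   [T → c T v]
cTv => ccTvv   [T → c T v]
ccTvv => cccTvvv   [T → c T v]
cccTvvv => ccccTvvvv   [T → c T v]
ccccTvvvv => cccccTvvvvv   [T → c T v]
cccccTvvvvv => ccccccTvvvvvv   [T → c T v]
ccccccTvvvvvv => cccccccTvvvvvvv   [T → c T v]
cccccccTvvvvvvv => ccccccccTvvvvvvvv   [T → c T v]
ccccccccTvvvvvvvv => cccccccccTvvvvvvvvv   [T → c T v]
cccccccccTvvvvvvvvv => ccccccccccTvvvvvvvvvv   [T → c T v]
ccccccccccTvvvvvvvvvv => ccccccccccvvvvvvvvvv   [T → ε]

T => cTv => ccTvv => cccTvvv => ccccTvvvv => cccccTvvvvv => ccccccTvvvvvv => cccccccTvvvvvvv => ccccccccTvvvvvvvv => cccccccccTvvvvvvvvv => ccccccccccTvvvvvvvvvv => ccccccccccvvvvvvvvvv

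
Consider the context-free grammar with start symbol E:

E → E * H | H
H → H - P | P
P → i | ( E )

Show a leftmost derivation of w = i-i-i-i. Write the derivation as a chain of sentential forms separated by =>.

E => H => H-P => H-P-P => H-P-P-P => P-P-P-P => i-P-P-P => i-i-P-P => i-i-i-P => i-i-i-i

E => H   [E → H]
H => H-P   [H → H - P]
H-P => H-P-P   [H → H - P]
H-P-P => H-P-P-P   [H → H - P]
H-P-P-P => P-P-P-P   [H → P]
P-P-P-P => i-P-P-P   [P → i]
i-P-P-P => i-i-P-P   [P → i]
i-i-P-P => i-i-i-P   [P → i]
i-i-i-P => i-i-i-i   [P → i]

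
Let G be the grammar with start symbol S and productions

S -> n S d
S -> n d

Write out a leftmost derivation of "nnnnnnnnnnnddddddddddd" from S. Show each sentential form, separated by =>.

S => nSd => nnSdd => nnnSddd => nnnnSdddd => nnnnnSddddd => nnnnnnSdddddd => nnnnnnnSddddddd => nnnnnnnnSdddddddd => nnnnnnnnnSddddddddd => nnnnnnnnnnSdddddddddd => nnnnnnnnnnnddddddddddd

S => nSd   [S -> n S d]
nSd => nnSdd   [S -> n S d]
nnSdd => nnnSddd   [S -> n S d]
nnnSddd => nnnnSdddd   [S -> n S d]
nnnnSdddd => nnnnnSddddd   [S -> n S d]
nnnnnSddddd => nnnnnnSdddddd   [S -> n S d]
nnnnnnSdddddd => nnnnnnnSddddddd   [S -> n S d]
nnnnnnnSddddddd => nnnnnnnnSdddddddd   [S -> n S d]
nnnnnnnnSdddddddd => nnnnnnnnnSddddddddd   [S -> n S d]
nnnnnnnnnSddddddddd => nnnnnnnnnnSdddddddddd   [S -> n S d]
nnnnnnnnnnSdddddddddd => nnnnnnnnnnnddddddddddd   [S -> n d]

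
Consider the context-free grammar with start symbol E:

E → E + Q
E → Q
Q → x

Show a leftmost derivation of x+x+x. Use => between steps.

E => E+Q   [E → E + Q]
E+Q => E+Q+Q   [E → E + Q]
E+Q+Q => Q+Q+Q   [E → Q]
Q+Q+Q => x+Q+Q   [Q → x]
x+Q+Q => x+x+Q   [Q → x]
x+x+Q => x+x+x   [Q → x]

E => E+Q => E+Q+Q => Q+Q+Q => x+Q+Q => x+x+Q => x+x+x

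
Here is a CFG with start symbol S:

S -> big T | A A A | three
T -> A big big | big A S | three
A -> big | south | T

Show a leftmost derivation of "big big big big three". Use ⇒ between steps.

S ⇒ A A A ⇒ big A A ⇒ big T A ⇒ big A big big A ⇒ big big big big A ⇒ big big big big T ⇒ big big big big three

S ⇒ A A A   [S -> A A A]
A A A ⇒ big A A   [A -> big]
big A A ⇒ big T A   [A -> T]
big T A ⇒ big A big big A   [T -> A big big]
big A big big A ⇒ big big big big A   [A -> big]
big big big big A ⇒ big big big big T   [A -> T]
big big big big T ⇒ big big big big three   [T -> three]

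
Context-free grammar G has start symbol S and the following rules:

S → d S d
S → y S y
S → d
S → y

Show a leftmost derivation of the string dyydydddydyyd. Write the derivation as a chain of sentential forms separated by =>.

S=>dSd=>dySyd=>dyySyyd=>dyydSdyyd=>dyydySydyyd=>dyydydSdydyyd=>dyydydddydyyd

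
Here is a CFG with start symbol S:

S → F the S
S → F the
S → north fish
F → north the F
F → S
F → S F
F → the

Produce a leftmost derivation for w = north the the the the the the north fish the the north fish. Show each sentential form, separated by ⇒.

S ⇒ F the S   [S → F the S]
F the S ⇒ north the F the S   [F → north the F]
north the F the S ⇒ north the S F the S   [F → S F]
north the S F the S ⇒ north the F the S F the S   [S → F the S]
north the F the S F the S ⇒ north the S the S F the S   [F → S]
north the S the S F the S ⇒ north the F the S the S F the S   [S → F the S]
north the F the S the S F the S ⇒ north the the the S the S F the S   [F → the]
north the the the S the S F the S ⇒ north the the the F the the S F the S   [S → F the]
north the the the F the the S F the S ⇒ north the the the the the the S F the S   [F → the]
north the the the the the the S F the S ⇒ north the the the the the the north fish F the S   [S → north fish]
north the the the the the the north fish F the S ⇒ north the the the the the the north fish the the S   [F → the]
north the the the the the the north fish the the S ⇒ north the the the the the the north fish the the north fish   [S → north fish]

S ⇒ F the S ⇒ north the F the S ⇒ north the S F the S ⇒ north the F the S F the S ⇒ north the S the S F the S ⇒ north the F the S the S F the S ⇒ north the the the S the S F the S ⇒ north the the the F the the S F the S ⇒ north the the the the the the S F the S ⇒ north the the the the the the north fish F the S ⇒ north the the the the the the north fish the the S ⇒ north the the the the the the north fish the the north fish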